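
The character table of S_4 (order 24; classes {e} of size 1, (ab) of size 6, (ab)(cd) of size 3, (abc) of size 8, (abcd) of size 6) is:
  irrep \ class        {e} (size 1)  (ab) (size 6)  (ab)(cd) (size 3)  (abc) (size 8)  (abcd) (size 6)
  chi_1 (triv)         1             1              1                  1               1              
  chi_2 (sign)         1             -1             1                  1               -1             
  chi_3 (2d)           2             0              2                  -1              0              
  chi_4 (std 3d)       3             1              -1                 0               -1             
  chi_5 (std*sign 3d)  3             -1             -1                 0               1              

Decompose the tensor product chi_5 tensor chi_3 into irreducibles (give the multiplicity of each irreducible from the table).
chi_5 tensor chi_3 = chi_4 + chi_5 (all other irreducibles have multiplicity 0).

Proof sketch: The character of a tensor product is the pointwise product (chi_5 * chi_3)(C) = chi_5(C) * chi_3(C):
  {e}: (3)*(2), (ab): (-1)*(0), (ab)(cd): (-1)*(2), (abc): (0)*(-1), (abcd): (1)*(0)
so (chi_5 * chi_3) takes values
  {e} -> 6, (ab) -> 0, (ab)(cd) -> -2, (abc) -> 0, (abcd) -> 0.
Now take the inner product of this character with each irreducible chi from the table, <chi_5*chi_3, chi> = (1/24) sum_C |C| (chi_5*chi_3)(C) conj(chi(C)):
  <chi_5*chi_3, chi_1> = (1/24)[1*(6)*conj(1) + 6*(0)*conj(1) + 3*(-2)*conj(1) + 8*(0)*conj(1) + 6*(0)*conj(1)]
      = (1/24)[(6) + (0) + (-6) + (0) + (0)] = 0/24 = 0
  <chi_5*chi_3, chi_2> = (1/24)[1*(6)*conj(1) + 6*(0)*conj(-1) + 3*(-2)*conj(1) + 8*(0)*conj(1) + 6*(0)*conj(-1)]
      = (1/24)[(6) + (0) + (-6) + (0) + (0)] = 0/24 = 0
  <chi_5*chi_3, chi_3> = (1/24)[1*(6)*conj(2) + 6*(0)*conj(0) + 3*(-2)*conj(2) + 8*(0)*conj(-1) + 6*(0)*conj(0)]
      = (1/24)[(12) + (0) + (-12) + (0) + (0)] = 0/24 = 0
  <chi_5*chi_3, chi_4> = (1/24)[1*(6)*conj(3) + 6*(0)*conj(1) + 3*(-2)*conj(-1) + 8*(0)*conj(0) + 6*(0)*conj(-1)]
      = (1/24)[(18) + (0) + (6) + (0) + (0)] = 24/24 = 1
  <chi_5*chi_3, chi_5> = (1/24)[1*(6)*conj(3) + 6*(0)*conj(-1) + 3*(-2)*conj(-1) + 8*(0)*conj(0) + 6*(0)*conj(1)]
      = (1/24)[(18) + (0) + (6) + (0) + (0)] = 24/24 = 1
Hence the multiplicities are chi_4: 1, chi_5: 1. Dimension check: dim(chi_5)*dim(chi_3) = 3*2 = 6 and sum (mult * dim) = 1*3 + 1*3 = 6.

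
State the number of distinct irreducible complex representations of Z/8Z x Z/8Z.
64

The number of irreducible complex representations of a finite group equals its number of conjugacy classes. Z/8Z x Z/8Z is abelian of order 64, so every element is its own conjugacy class: 64 classes, so Z/8Z x Z/8Z (order 64) has exactly 64 irreducible complex representations.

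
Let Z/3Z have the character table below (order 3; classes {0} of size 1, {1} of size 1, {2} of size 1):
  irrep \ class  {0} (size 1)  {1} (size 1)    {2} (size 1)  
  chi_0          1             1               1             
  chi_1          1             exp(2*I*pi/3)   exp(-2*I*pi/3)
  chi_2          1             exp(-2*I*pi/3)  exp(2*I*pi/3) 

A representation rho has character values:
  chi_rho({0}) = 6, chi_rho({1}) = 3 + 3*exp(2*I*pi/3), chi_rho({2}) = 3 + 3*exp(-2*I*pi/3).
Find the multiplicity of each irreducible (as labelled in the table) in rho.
Multiplicities: chi_0: 3, chi_1: 3, chi_2: 0.

Details: Use <chi_rho, chi> = (1/|G|) sum_C |C| * chi_rho(C) * conj(chi(C)) with |G| = 3 for each irreducible chi in the table:
  <chi_rho, chi_0> = (1/3)[1*(6)*conj(1) + 1*(3 + 3*exp(2*I*pi/3))*conj(1) + 1*(3 + 3*exp(-2*I*pi/3))*conj(1)]
      = (1/3)[(6) + (3 + 3*exp(2*I*pi/3)) + (3 + 3*exp(-2*I*pi/3))] = 9/3 = 3
  <chi_rho, chi_1> = (1/3)[1*(6)*conj(1) + 1*(3 + 3*exp(2*I*pi/3))*conj(exp(2*I*pi/3)) + 1*(3 + 3*exp(-2*I*pi/3))*conj(exp(-2*I*pi/3))]
      = (1/3)[(6) + (3 + 3*exp(-2*I*pi/3)) + (3 + 3*exp(2*I*pi/3))] = 9/3 = 3
  <chi_rho, chi_2> = (1/3)[1*(6)*conj(1) + 1*(3 + 3*exp(2*I*pi/3))*conj(exp(-2*I*pi/3)) + 1*(3 + 3*exp(-2*I*pi/3))*conj(exp(2*I*pi/3))]
      = (1/3)[(6) + (-3) + (-3)] = 0/3 = 0
(Exp terms are combined using exp(i*s)*conj(exp(i*t)) = exp(i*(s-t)), and sums of them are collapsed using the identity that for every m > 1 the m distinct m-th roots of unity sum to 0, e.g. 1 + exp(2*I*pi/3) + exp(-2*I*pi/3) = 0.)
Dimension check: dim(rho) = sum (mult * dim) = 3*1 + 3*1 + 0*1 = 6 = chi_rho(e) = 6.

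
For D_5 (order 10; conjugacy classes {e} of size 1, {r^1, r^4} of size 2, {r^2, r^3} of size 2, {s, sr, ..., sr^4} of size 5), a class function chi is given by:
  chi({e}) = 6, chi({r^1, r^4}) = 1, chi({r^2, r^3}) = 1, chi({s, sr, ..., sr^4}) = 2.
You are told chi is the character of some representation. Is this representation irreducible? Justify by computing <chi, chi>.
Not irreducible (reducible): <chi, chi> = 6 > 1.

Details: <chi, chi> = (1/|G|) sum_C |C| * |chi(C)|^2 = (1/10)[1*|6|^2 + 2*|1|^2 + 2*|1|^2 + 5*|2|^2]
  = (1/10)[(36) + (2) + (2) + (20)] = 60/10 = 6.
A character is irreducible iff <chi, chi> = 1, so this representation is reducible.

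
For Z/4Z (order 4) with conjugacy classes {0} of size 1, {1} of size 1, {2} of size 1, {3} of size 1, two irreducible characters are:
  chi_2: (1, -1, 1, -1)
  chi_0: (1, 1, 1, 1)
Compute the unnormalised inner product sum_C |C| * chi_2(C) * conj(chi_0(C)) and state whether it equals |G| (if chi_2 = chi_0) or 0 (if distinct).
Sum = 0; so <chi_2, chi_0> = 0 (distinct irreducibles are orthogonal).

Compute term by term over conjugacy classes (|C| * chi_2(C) * conj(chi_0(C))):
  1*(1)*conj(1) + 1*(-1)*conj(1) + 1*(1)*conj(1) + 1*(-1)*conj(1)
  = (1) + (-1) + (1) + (-1)
  = 0.
(Exp terms are combined using exp(i*s)*conj(exp(i*t)) = exp(i*(s-t)), and sums of them are collapsed using the identity that for every m > 1 the m distinct m-th roots of unity sum to 0, e.g. 1 + exp(2*I*pi/3) + exp(-2*I*pi/3) = 0.)
Dividing by |G| = 4 gives 0/4 = 0, matching the row-orthogonality relation <chi_2, chi_0> = [chi_2 = chi_0].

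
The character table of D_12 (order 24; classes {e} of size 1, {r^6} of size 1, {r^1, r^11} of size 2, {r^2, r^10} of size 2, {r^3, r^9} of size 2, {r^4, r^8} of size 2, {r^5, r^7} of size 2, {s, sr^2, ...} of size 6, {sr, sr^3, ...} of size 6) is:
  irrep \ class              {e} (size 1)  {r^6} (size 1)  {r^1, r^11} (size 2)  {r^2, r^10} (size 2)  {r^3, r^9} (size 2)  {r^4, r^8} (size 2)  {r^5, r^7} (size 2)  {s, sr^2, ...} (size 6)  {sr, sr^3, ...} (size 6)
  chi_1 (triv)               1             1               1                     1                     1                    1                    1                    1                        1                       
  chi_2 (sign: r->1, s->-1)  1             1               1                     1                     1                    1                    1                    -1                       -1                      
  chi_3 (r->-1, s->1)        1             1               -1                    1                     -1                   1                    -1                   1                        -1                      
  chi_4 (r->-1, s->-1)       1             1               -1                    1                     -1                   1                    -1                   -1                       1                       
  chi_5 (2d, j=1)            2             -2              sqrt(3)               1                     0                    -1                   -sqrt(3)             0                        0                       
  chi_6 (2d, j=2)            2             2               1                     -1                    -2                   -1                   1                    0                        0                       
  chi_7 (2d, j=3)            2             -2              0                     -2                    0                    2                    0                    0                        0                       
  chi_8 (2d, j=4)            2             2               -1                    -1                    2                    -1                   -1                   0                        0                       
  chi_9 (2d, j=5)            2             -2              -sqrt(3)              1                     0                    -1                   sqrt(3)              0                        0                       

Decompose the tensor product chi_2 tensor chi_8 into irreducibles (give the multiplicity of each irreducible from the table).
chi_2 tensor chi_8 = chi_8 (all other irreducibles have multiplicity 0).

Reasoning: The character of a tensor product is the pointwise product (chi_2 * chi_8)(C) = chi_2(C) * chi_8(C):
  {e}: (1)*(2), {r^6}: (1)*(2), {r^1, r^11}: (1)*(-1), {r^2, r^10}: (1)*(-1), {r^3, r^9}: (1)*(2), {r^4, r^8}: (1)*(-1), {r^5, r^7}: (1)*(-1), {s, sr^2, ...}: (-1)*(0), {sr, sr^3, ...}: (-1)*(0)
so (chi_2 * chi_8) takes values
  {e} -> 2, {r^6} -> 2, {r^1, r^11} -> -1, {r^2, r^10} -> -1, {r^3, r^9} -> 2, {r^4, r^8} -> -1, {r^5, r^7} -> -1, {s, sr^2, ...} -> 0, {sr, sr^3, ...} -> 0.
Now take the inner product of this character with each irreducible chi from the table, <chi_2*chi_8, chi> = (1/24) sum_C |C| (chi_2*chi_8)(C) conj(chi(C)):
  <chi_2*chi_8, chi_1> = (1/24)[1*(2)*conj(1) + 1*(2)*conj(1) + 2*(-1)*conj(1) + 2*(-1)*conj(1) + 2*(2)*conj(1) + 2*(-1)*conj(1) + 2*(-1)*conj(1) + 6*(0)*conj(1) + 6*(0)*conj(1)]
      = (1/24)[(2) + (2) + (-2) + (-2) + (4) + (-2) + (-2) + (0) + (0)] = 0/24 = 0
  <chi_2*chi_8, chi_2> = (1/24)[1*(2)*conj(1) + 1*(2)*conj(1) + 2*(-1)*conj(1) + 2*(-1)*conj(1) + 2*(2)*conj(1) + 2*(-1)*conj(1) + 2*(-1)*conj(1) + 6*(0)*conj(-1) + 6*(0)*conj(-1)]
      = (1/24)[(2) + (2) + (-2) + (-2) + (4) + (-2) + (-2) + (0) + (0)] = 0/24 = 0
  <chi_2*chi_8, chi_3> = (1/24)[1*(2)*conj(1) + 1*(2)*conj(1) + 2*(-1)*conj(-1) + 2*(-1)*conj(1) + 2*(2)*conj(-1) + 2*(-1)*conj(1) + 2*(-1)*conj(-1) + 6*(0)*conj(1) + 6*(0)*conj(-1)]
      = (1/24)[(2) + (2) + (2) + (-2) + (-4) + (-2) + (2) + (0) + (0)] = 0/24 = 0
  <chi_2*chi_8, chi_4> = (1/24)[1*(2)*conj(1) + 1*(2)*conj(1) + 2*(-1)*conj(-1) + 2*(-1)*conj(1) + 2*(2)*conj(-1) + 2*(-1)*conj(1) + 2*(-1)*conj(-1) + 6*(0)*conj(-1) + 6*(0)*conj(1)]
      = (1/24)[(2) + (2) + (2) + (-2) + (-4) + (-2) + (2) + (0) + (0)] = 0/24 = 0
  <chi_2*chi_8, chi_5> = (1/24)[1*(2)*conj(2) + 1*(2)*conj(-2) + 2*(-1)*conj(sqrt(3)) + 2*(-1)*conj(1) + 2*(2)*conj(0) + 2*(-1)*conj(-1) + 2*(-1)*conj(-sqrt(3)) + 6*(0)*conj(0) + 6*(0)*conj(0)]
      = (1/24)[(4) + (-4) + (-2*sqrt(3)) + (-2) + (0) + (2) + (2*sqrt(3)) + (0) + (0)] = 0/24 = 0
  <chi_2*chi_8, chi_6> = (1/24)[1*(2)*conj(2) + 1*(2)*conj(2) + 2*(-1)*conj(1) + 2*(-1)*conj(-1) + 2*(2)*conj(-2) + 2*(-1)*conj(-1) + 2*(-1)*conj(1) + 6*(0)*conj(0) + 6*(0)*conj(0)]
      = (1/24)[(4) + (4) + (-2) + (2) + (-8) + (2) + (-2) + (0) + (0)] = 0/24 = 0
  <chi_2*chi_8, chi_7> = (1/24)[1*(2)*conj(2) + 1*(2)*conj(-2) + 2*(-1)*conj(0) + 2*(-1)*conj(-2) + 2*(2)*conj(0) + 2*(-1)*conj(2) + 2*(-1)*conj(0) + 6*(0)*conj(0) + 6*(0)*conj(0)]
      = (1/24)[(4) + (-4) + (0) + (4) + (0) + (-4) + (0) + (0) + (0)] = 0/24 = 0
  <chi_2*chi_8, chi_8> = (1/24)[1*(2)*conj(2) + 1*(2)*conj(2) + 2*(-1)*conj(-1) + 2*(-1)*conj(-1) + 2*(2)*conj(2) + 2*(-1)*conj(-1) + 2*(-1)*conj(-1) + 6*(0)*conj(0) + 6*(0)*conj(0)]
      = (1/24)[(4) + (4) + (2) + (2) + (8) + (2) + (2) + (0) + (0)] = 24/24 = 1
  <chi_2*chi_8, chi_9> = (1/24)[1*(2)*conj(2) + 1*(2)*conj(-2) + 2*(-1)*conj(-sqrt(3)) + 2*(-1)*conj(1) + 2*(2)*conj(0) + 2*(-1)*conj(-1) + 2*(-1)*conj(sqrt(3)) + 6*(0)*conj(0) + 6*(0)*conj(0)]
      = (1/24)[(4) + (-4) + (2*sqrt(3)) + (-2) + (0) + (2) + (-2*sqrt(3)) + (0) + (0)] = 0/24 = 0
Hence the multiplicities are chi_8: 1. Dimension check: dim(chi_2)*dim(chi_8) = 1*2 = 2 and sum (mult * dim) = 1*2 = 2.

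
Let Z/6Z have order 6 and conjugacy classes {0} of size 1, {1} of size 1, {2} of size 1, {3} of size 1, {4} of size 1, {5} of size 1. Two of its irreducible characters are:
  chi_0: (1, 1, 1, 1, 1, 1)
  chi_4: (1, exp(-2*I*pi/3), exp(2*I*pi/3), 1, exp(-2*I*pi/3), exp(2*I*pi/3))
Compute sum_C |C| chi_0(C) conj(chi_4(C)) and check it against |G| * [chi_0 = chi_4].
Sum = 0; so <chi_0, chi_4> = 0 (distinct irreducibles are orthogonal).

Proof sketch: Compute term by term over conjugacy classes (|C| * chi_0(C) * conj(chi_4(C))):
  1*(1)*conj(1) + 1*(1)*conj(exp(-2*I*pi/3)) + 1*(1)*conj(exp(2*I*pi/3)) + 1*(1)*conj(1) + 1*(1)*conj(exp(-2*I*pi/3)) + 1*(1)*conj(exp(2*I*pi/3))
  = (1) + (exp(2*I*pi/3)) + (exp(-2*I*pi/3)) + (1) + (exp(2*I*pi/3)) + (exp(-2*I*pi/3))
  = 0.
(Exp terms are combined using exp(i*s)*conj(exp(i*t)) = exp(i*(s-t)), and sums of them are collapsed using the identity that for every m > 1 the m distinct m-th roots of unity sum to 0, e.g. 1 + exp(2*I*pi/3) + exp(-2*I*pi/3) = 0.)
Dividing by |G| = 6 gives 0/6 = 0, matching the row-orthogonality relation <chi_0, chi_4> = [chi_0 = chi_4].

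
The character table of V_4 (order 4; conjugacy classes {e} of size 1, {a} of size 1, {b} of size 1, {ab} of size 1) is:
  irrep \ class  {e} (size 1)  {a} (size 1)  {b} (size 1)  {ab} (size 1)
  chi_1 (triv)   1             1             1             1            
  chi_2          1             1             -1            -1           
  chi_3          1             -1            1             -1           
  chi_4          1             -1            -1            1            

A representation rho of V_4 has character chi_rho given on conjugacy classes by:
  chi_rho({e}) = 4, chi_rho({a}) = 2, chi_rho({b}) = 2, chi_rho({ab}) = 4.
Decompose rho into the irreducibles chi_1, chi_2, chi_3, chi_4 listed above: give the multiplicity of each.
Multiplicities: chi_1: 3, chi_2: 0, chi_3: 0, chi_4: 1.

Proof sketch: Use <chi_rho, chi> = (1/|G|) sum_C |C| * chi_rho(C) * conj(chi(C)) with |G| = 4 for each irreducible chi in the table:
  <chi_rho, chi_1> = (1/4)[1*(4)*conj(1) + 1*(2)*conj(1) + 1*(2)*conj(1) + 1*(4)*conj(1)]
      = (1/4)[(4) + (2) + (2) + (4)] = 12/4 = 3
  <chi_rho, chi_2> = (1/4)[1*(4)*conj(1) + 1*(2)*conj(1) + 1*(2)*conj(-1) + 1*(4)*conj(-1)]
      = (1/4)[(4) + (2) + (-2) + (-4)] = 0/4 = 0
  <chi_rho, chi_3> = (1/4)[1*(4)*conj(1) + 1*(2)*conj(-1) + 1*(2)*conj(1) + 1*(4)*conj(-1)]
      = (1/4)[(4) + (-2) + (2) + (-4)] = 0/4 = 0
  <chi_rho, chi_4> = (1/4)[1*(4)*conj(1) + 1*(2)*conj(-1) + 1*(2)*conj(-1) + 1*(4)*conj(1)]
      = (1/4)[(4) + (-2) + (-2) + (4)] = 4/4 = 1
Dimension check: dim(rho) = sum (mult * dim) = 3*1 + 0*1 + 0*1 + 1*1 = 4 = chi_rho(e) = 4.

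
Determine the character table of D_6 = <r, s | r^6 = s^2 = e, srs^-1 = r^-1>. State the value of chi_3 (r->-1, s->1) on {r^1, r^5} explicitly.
Conjugacy classes: {e} of size 1, {r^3} of size 1, {r^1, r^5} of size 2, {r^2, r^4} of size 2, {s, sr^2, ...} of size 3, {sr, sr^3, ...} of size 3.
Character table:
  irrep \ class              {e} (size 1)  {r^3} (size 1)  {r^1, r^5} (size 2)  {r^2, r^4} (size 2)  {s, sr^2, ...} (size 3)  {sr, sr^3, ...} (size 3)
  chi_1 (triv)               1             1               1                    1                    1                        1                       
  chi_2 (sign: r->1, s->-1)  1             1               1                    1                    -1                       -1                      
  chi_3 (r->-1, s->1)        1             -1              -1                   1                    1                        -1                      
  chi_4 (r->-1, s->-1)       1             -1              -1                   1                    -1                       1                       
  chi_5 (2d, j=1)            2             -2              1                    -1                   0                        0                       
  chi_6 (2d, j=2)            2             2               -1                   -1                   0                        0                       

Spot check: chi_3 (r->-1, s->1) on {r^1, r^5} = -1.

Proof sketch: D_6 has order 2*6 = 12 with 6 conjugacy classes, hence 6 irreducibles. Sum of squared dims 1 + 1 + 1 + 1 + 4 + 4 = 12 = |G|. Linear characters come from the abelianisation; the 2-dimensional irreps have character r^k -> 2*cos(2*pi*j*k/6), reflections -> 0.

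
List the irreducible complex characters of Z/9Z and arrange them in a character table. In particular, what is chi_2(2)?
Character table of Z/9Z (irreps indexed chi_0,...,chi_8 with chi_k(m) = zeta_9^(k*m), zeta_9 = exp(2*pi*i/9)):
  irrep \ class  {0} (size 1)  {1} (size 1)    {2} (size 1)    {3} (size 1)    {4} (size 1)    {5} (size 1)    {6} (size 1)    {7} (size 1)    {8} (size 1)  
  chi_0          1             1               1               1               1               1               1               1               1             
  chi_1          1             exp(2*I*pi/9)   exp(4*I*pi/9)   exp(2*I*pi/3)   exp(8*I*pi/9)   exp(-8*I*pi/9)  exp(-2*I*pi/3)  exp(-4*I*pi/9)  exp(-2*I*pi/9)
  chi_2          1             exp(4*I*pi/9)   exp(8*I*pi/9)   exp(-2*I*pi/3)  exp(-2*I*pi/9)  exp(2*I*pi/9)   exp(2*I*pi/3)   exp(-8*I*pi/9)  exp(-4*I*pi/9)
  chi_3          1             exp(2*I*pi/3)   exp(-2*I*pi/3)  1               exp(2*I*pi/3)   exp(-2*I*pi/3)  1               exp(2*I*pi/3)   exp(-2*I*pi/3)
  chi_4          1             exp(8*I*pi/9)   exp(-2*I*pi/9)  exp(2*I*pi/3)   exp(-4*I*pi/9)  exp(4*I*pi/9)   exp(-2*I*pi/3)  exp(2*I*pi/9)   exp(-8*I*pi/9)
  chi_5          1             exp(-8*I*pi/9)  exp(2*I*pi/9)   exp(-2*I*pi/3)  exp(4*I*pi/9)   exp(-4*I*pi/9)  exp(2*I*pi/3)   exp(-2*I*pi/9)  exp(8*I*pi/9) 
  chi_6          1             exp(-2*I*pi/3)  exp(2*I*pi/3)   1               exp(-2*I*pi/3)  exp(2*I*pi/3)   1               exp(-2*I*pi/3)  exp(2*I*pi/3) 
  chi_7          1             exp(-4*I*pi/9)  exp(-8*I*pi/9)  exp(2*I*pi/3)   exp(2*I*pi/9)   exp(-2*I*pi/9)  exp(-2*I*pi/3)  exp(8*I*pi/9)   exp(4*I*pi/9) 
  chi_8          1             exp(-2*I*pi/9)  exp(-4*I*pi/9)  exp(-2*I*pi/3)  exp(-8*I*pi/9)  exp(8*I*pi/9)   exp(2*I*pi/3)   exp(4*I*pi/9)   exp(2*I*pi/9) 

Spot check: chi_2(2) = zeta_9^(2*2) = zeta_9^4 = exp(8*I*pi/9).

Derivation: Z/9Z is abelian, so all 9 irreducible complex representations are 1-dimensional. They are given by chi_k(m) = zeta_9^(k*m) for k = 0,...,8. Row orthogonality: sum_m chi_k(m) conj(chi_l(m)) = 9 * [k = l].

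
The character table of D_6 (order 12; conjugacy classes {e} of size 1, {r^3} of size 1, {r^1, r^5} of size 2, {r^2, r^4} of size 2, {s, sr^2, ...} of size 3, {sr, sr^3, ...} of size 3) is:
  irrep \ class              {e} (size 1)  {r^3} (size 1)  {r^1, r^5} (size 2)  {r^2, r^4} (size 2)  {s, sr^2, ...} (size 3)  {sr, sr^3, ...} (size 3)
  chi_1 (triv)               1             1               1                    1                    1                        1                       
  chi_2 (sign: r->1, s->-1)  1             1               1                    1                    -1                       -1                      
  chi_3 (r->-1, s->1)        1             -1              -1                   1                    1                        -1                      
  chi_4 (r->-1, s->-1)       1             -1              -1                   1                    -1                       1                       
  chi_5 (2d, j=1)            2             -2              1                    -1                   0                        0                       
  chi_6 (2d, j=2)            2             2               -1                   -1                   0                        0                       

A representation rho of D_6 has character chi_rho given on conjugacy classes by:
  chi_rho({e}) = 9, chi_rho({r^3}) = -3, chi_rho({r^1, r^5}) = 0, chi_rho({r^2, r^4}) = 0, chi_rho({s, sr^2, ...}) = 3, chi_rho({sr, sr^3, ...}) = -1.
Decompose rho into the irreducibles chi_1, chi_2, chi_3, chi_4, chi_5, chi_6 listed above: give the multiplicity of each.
Multiplicities: chi_1: 1, chi_2: 0, chi_3: 2, chi_4: 0, chi_5: 2, chi_6: 1.

Argument: Use <chi_rho, chi> = (1/|G|) sum_C |C| * chi_rho(C) * conj(chi(C)) with |G| = 12 for each irreducible chi in the table:
  <chi_rho, chi_1> = (1/12)[1*(9)*conj(1) + 1*(-3)*conj(1) + 2*(0)*conj(1) + 2*(0)*conj(1) + 3*(3)*conj(1) + 3*(-1)*conj(1)]
      = (1/12)[(9) + (-3) + (0) + (0) + (9) + (-3)] = 12/12 = 1
  <chi_rho, chi_2> = (1/12)[1*(9)*conj(1) + 1*(-3)*conj(1) + 2*(0)*conj(1) + 2*(0)*conj(1) + 3*(3)*conj(-1) + 3*(-1)*conj(-1)]
      = (1/12)[(9) + (-3) + (0) + (0) + (-9) + (3)] = 0/12 = 0
  <chi_rho, chi_3> = (1/12)[1*(9)*conj(1) + 1*(-3)*conj(-1) + 2*(0)*conj(-1) + 2*(0)*conj(1) + 3*(3)*conj(1) + 3*(-1)*conj(-1)]
      = (1/12)[(9) + (3) + (0) + (0) + (9) + (3)] = 24/12 = 2
  <chi_rho, chi_4> = (1/12)[1*(9)*conj(1) + 1*(-3)*conj(-1) + 2*(0)*conj(-1) + 2*(0)*conj(1) + 3*(3)*conj(-1) + 3*(-1)*conj(1)]
      = (1/12)[(9) + (3) + (0) + (0) + (-9) + (-3)] = 0/12 = 0
  <chi_rho, chi_5> = (1/12)[1*(9)*conj(2) + 1*(-3)*conj(-2) + 2*(0)*conj(1) + 2*(0)*conj(-1) + 3*(3)*conj(0) + 3*(-1)*conj(0)]
      = (1/12)[(18) + (6) + (0) + (0) + (0) + (0)] = 24/12 = 2
  <chi_rho, chi_6> = (1/12)[1*(9)*conj(2) + 1*(-3)*conj(2) + 2*(0)*conj(-1) + 2*(0)*conj(-1) + 3*(3)*conj(0) + 3*(-1)*conj(0)]
      = (1/12)[(18) + (-6) + (0) + (0) + (0) + (0)] = 12/12 = 1
Dimension check: dim(rho) = sum (mult * dim) = 1*1 + 0*1 + 2*1 + 0*1 + 2*2 + 1*2 = 9 = chi_rho(e) = 9.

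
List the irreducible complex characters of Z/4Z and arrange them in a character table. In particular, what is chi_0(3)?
Character table of Z/4Z (irreps indexed chi_0,...,chi_3 with chi_k(m) = zeta_4^(k*m), zeta_4 = exp(2*pi*i/4)):
  irrep \ class  {0} (size 1)  {1} (size 1)  {2} (size 1)  {3} (size 1)
  chi_0          1             1             1             1           
  chi_1          1             I             -1            -I          
  chi_2          1             -1            1             -1          
  chi_3          1             -I            -1            I           

Spot check: chi_0(3) = zeta_4^(0*3) = zeta_4^0 = 1.

Explanation: Z/4Z is abelian, so all 4 irreducible complex representations are 1-dimensional. They are given by chi_k(m) = zeta_4^(k*m) for k = 0,...,3. Row orthogonality: sum_m chi_k(m) conj(chi_l(m)) = 4 * [k = l].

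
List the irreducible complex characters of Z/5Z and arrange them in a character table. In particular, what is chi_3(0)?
Character table of Z/5Z (irreps indexed chi_0,...,chi_4 with chi_k(m) = zeta_5^(k*m), zeta_5 = exp(2*pi*i/5)):
  irrep \ class  {0} (size 1)  {1} (size 1)    {2} (size 1)    {3} (size 1)    {4} (size 1)  
  chi_0          1             1               1               1               1             
  chi_1          1             exp(2*I*pi/5)   exp(4*I*pi/5)   exp(-4*I*pi/5)  exp(-2*I*pi/5)
  chi_2          1             exp(4*I*pi/5)   exp(-2*I*pi/5)  exp(2*I*pi/5)   exp(-4*I*pi/5)
  chi_3          1             exp(-4*I*pi/5)  exp(2*I*pi/5)   exp(-2*I*pi/5)  exp(4*I*pi/5) 
  chi_4          1             exp(-2*I*pi/5)  exp(-4*I*pi/5)  exp(4*I*pi/5)   exp(2*I*pi/5) 

Spot check: chi_3(0) = zeta_5^(3*0) = zeta_5^0 = 1.

Proof sketch: Z/5Z is abelian, so all 5 irreducible complex representations are 1-dimensional. They are given by chi_k(m) = zeta_5^(k*m) for k = 0,...,4. Row orthogonality: sum_m chi_k(m) conj(chi_l(m)) = 5 * [k = l].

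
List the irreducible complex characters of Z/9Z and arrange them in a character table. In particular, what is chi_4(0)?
Character table of Z/9Z (irreps indexed chi_0,...,chi_8 with chi_k(m) = zeta_9^(k*m), zeta_9 = exp(2*pi*i/9)):
  irrep \ class  {0} (size 1)  {1} (size 1)    {2} (size 1)    {3} (size 1)    {4} (size 1)    {5} (size 1)    {6} (size 1)    {7} (size 1)    {8} (size 1)  
  chi_0          1             1               1               1               1               1               1               1               1             
  chi_1          1             exp(2*I*pi/9)   exp(4*I*pi/9)   exp(2*I*pi/3)   exp(8*I*pi/9)   exp(-8*I*pi/9)  exp(-2*I*pi/3)  exp(-4*I*pi/9)  exp(-2*I*pi/9)
  chi_2          1             exp(4*I*pi/9)   exp(8*I*pi/9)   exp(-2*I*pi/3)  exp(-2*I*pi/9)  exp(2*I*pi/9)   exp(2*I*pi/3)   exp(-8*I*pi/9)  exp(-4*I*pi/9)
  chi_3          1             exp(2*I*pi/3)   exp(-2*I*pi/3)  1               exp(2*I*pi/3)   exp(-2*I*pi/3)  1               exp(2*I*pi/3)   exp(-2*I*pi/3)
  chi_4          1             exp(8*I*pi/9)   exp(-2*I*pi/9)  exp(2*I*pi/3)   exp(-4*I*pi/9)  exp(4*I*pi/9)   exp(-2*I*pi/3)  exp(2*I*pi/9)   exp(-8*I*pi/9)
  chi_5          1             exp(-8*I*pi/9)  exp(2*I*pi/9)   exp(-2*I*pi/3)  exp(4*I*pi/9)   exp(-4*I*pi/9)  exp(2*I*pi/3)   exp(-2*I*pi/9)  exp(8*I*pi/9) 
  chi_6          1             exp(-2*I*pi/3)  exp(2*I*pi/3)   1               exp(-2*I*pi/3)  exp(2*I*pi/3)   1               exp(-2*I*pi/3)  exp(2*I*pi/3) 
  chi_7          1             exp(-4*I*pi/9)  exp(-8*I*pi/9)  exp(2*I*pi/3)   exp(2*I*pi/9)   exp(-2*I*pi/9)  exp(-2*I*pi/3)  exp(8*I*pi/9)   exp(4*I*pi/9) 
  chi_8          1             exp(-2*I*pi/9)  exp(-4*I*pi/9)  exp(-2*I*pi/3)  exp(-8*I*pi/9)  exp(8*I*pi/9)   exp(2*I*pi/3)   exp(4*I*pi/9)   exp(2*I*pi/9) 

Spot check: chi_4(0) = zeta_9^(4*0) = zeta_9^0 = 1.

Solution. Z/9Z is abelian, so all 9 irreducible complex representations are 1-dimensional. They are given by chi_k(m) = zeta_9^(k*m) for k = 0,...,8. Row orthogonality: sum_m chi_k(m) conj(chi_l(m)) = 9 * [k = l].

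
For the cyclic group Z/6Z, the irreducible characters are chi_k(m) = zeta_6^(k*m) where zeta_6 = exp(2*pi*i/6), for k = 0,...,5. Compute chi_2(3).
chi_2(3) = zeta_6^6 = 1

Justification: chi_2(3) = zeta_6^(2*3) = zeta_6^6. Since zeta_6^6 = 1, this equals zeta_6^0 = exp(2*pi*i*0/6) = 1.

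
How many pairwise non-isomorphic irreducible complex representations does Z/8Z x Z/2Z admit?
16

Argument: The number of irreducible complex representations of a finite group equals its number of conjugacy classes. Z/8Z x Z/2Z is abelian of order 16, so every element is its own conjugacy class: 16 classes, so Z/8Z x Z/2Z (order 16) has exactly 16 irreducible complex representations.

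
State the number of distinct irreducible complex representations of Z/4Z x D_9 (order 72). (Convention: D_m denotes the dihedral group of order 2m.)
24

Argument: The number of irreducible complex representations of a finite group equals its number of conjugacy classes. For a direct product, #classes(G x H) = #classes(G) * #classes(H). Z/4Z has 4 classes (abelian), D_9 has 6 classes, so 4 * 6 = 24, so Z/4Z x D_9 (order 72) has exactly 24 irreducible complex representations.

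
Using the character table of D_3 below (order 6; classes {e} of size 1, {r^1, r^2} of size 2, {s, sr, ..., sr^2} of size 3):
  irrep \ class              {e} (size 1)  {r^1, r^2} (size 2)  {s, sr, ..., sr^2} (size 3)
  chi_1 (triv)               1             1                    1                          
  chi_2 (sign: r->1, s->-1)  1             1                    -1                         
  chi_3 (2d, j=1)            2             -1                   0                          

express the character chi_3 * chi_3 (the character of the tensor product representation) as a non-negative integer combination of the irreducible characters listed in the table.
chi_3 tensor chi_3 = chi_1 + chi_2 + chi_3 (all other irreducibles have multiplicity 0).

Derivation: The character of a tensor product is the pointwise product (chi_3 * chi_3)(C) = chi_3(C) * chi_3(C):
  {e}: (2)*(2), {r^1, r^2}: (-1)*(-1), {s, sr, ..., sr^2}: (0)*(0)
so (chi_3 * chi_3) takes values
  {e} -> 4, {r^1, r^2} -> 1, {s, sr, ..., sr^2} -> 0.
Now take the inner product of this character with each irreducible chi from the table, <chi_3*chi_3, chi> = (1/6) sum_C |C| (chi_3*chi_3)(C) conj(chi(C)):
  <chi_3*chi_3, chi_1> = (1/6)[1*(4)*conj(1) + 2*(1)*conj(1) + 3*(0)*conj(1)]
      = (1/6)[(4) + (2) + (0)] = 6/6 = 1
  <chi_3*chi_3, chi_2> = (1/6)[1*(4)*conj(1) + 2*(1)*conj(1) + 3*(0)*conj(-1)]
      = (1/6)[(4) + (2) + (0)] = 6/6 = 1
  <chi_3*chi_3, chi_3> = (1/6)[1*(4)*conj(2) + 2*(1)*conj(-1) + 3*(0)*conj(0)]
      = (1/6)[(8) + (-2) + (0)] = 6/6 = 1
Hence the multiplicities are chi_1: 1, chi_2: 1, chi_3: 1. Dimension check: dim(chi_3)*dim(chi_3) = 2*2 = 4 and sum (mult * dim) = 1*1 + 1*1 + 1*2 = 4.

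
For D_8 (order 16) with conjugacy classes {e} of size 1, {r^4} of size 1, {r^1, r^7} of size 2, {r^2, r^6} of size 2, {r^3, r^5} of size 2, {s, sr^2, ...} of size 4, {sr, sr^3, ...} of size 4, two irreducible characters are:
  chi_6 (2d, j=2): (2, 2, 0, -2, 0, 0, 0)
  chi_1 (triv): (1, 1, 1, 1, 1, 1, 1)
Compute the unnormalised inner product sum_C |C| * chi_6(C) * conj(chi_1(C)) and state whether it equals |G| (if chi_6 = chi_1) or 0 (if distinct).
Sum = 0; so <chi_6, chi_1> = 0 (distinct irreducibles are orthogonal).

Compute term by term over conjugacy classes (|C| * chi_6(C) * conj(chi_1(C))):
  1*(2)*conj(1) + 1*(2)*conj(1) + 2*(0)*conj(1) + 2*(-2)*conj(1) + 2*(0)*conj(1) + 4*(0)*conj(1) + 4*(0)*conj(1)
  = (2) + (2) + (0) + (-4) + (0) + (0) + (0)
  = 0.
Dividing by |G| = 16 gives 0/16 = 0, matching the row-orthogonality relation <chi_6, chi_1> = [chi_6 = chi_1].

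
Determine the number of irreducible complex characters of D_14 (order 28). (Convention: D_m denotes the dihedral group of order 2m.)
10

The number of irreducible complex representations of a finite group equals its number of conjugacy classes. D_14 has 10 conjugacy classes (n/2 + 3 for n even), so D_14 (order 28) has exactly 10 irreducible complex representations.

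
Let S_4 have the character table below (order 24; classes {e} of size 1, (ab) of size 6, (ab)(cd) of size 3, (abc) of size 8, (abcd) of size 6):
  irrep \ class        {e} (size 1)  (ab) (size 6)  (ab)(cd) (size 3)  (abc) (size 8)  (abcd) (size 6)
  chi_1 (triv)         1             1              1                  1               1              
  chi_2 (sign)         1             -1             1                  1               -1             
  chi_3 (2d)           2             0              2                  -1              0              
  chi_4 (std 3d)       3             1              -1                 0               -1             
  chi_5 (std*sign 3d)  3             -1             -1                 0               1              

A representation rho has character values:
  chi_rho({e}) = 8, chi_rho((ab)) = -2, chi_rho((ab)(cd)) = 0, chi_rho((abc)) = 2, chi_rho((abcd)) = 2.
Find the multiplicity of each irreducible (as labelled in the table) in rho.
Multiplicities: chi_1: 1, chi_2: 1, chi_3: 0, chi_4: 0, chi_5: 2.

Working: Use <chi_rho, chi> = (1/|G|) sum_C |C| * chi_rho(C) * conj(chi(C)) with |G| = 24 for each irreducible chi in the table:
  <chi_rho, chi_1> = (1/24)[1*(8)*conj(1) + 6*(-2)*conj(1) + 3*(0)*conj(1) + 8*(2)*conj(1) + 6*(2)*conj(1)]
      = (1/24)[(8) + (-12) + (0) + (16) + (12)] = 24/24 = 1
  <chi_rho, chi_2> = (1/24)[1*(8)*conj(1) + 6*(-2)*conj(-1) + 3*(0)*conj(1) + 8*(2)*conj(1) + 6*(2)*conj(-1)]
      = (1/24)[(8) + (12) + (0) + (16) + (-12)] = 24/24 = 1
  <chi_rho, chi_3> = (1/24)[1*(8)*conj(2) + 6*(-2)*conj(0) + 3*(0)*conj(2) + 8*(2)*conj(-1) + 6*(2)*conj(0)]
      = (1/24)[(16) + (0) + (0) + (-16) + (0)] = 0/24 = 0
  <chi_rho, chi_4> = (1/24)[1*(8)*conj(3) + 6*(-2)*conj(1) + 3*(0)*conj(-1) + 8*(2)*conj(0) + 6*(2)*conj(-1)]
      = (1/24)[(24) + (-12) + (0) + (0) + (-12)] = 0/24 = 0
  <chi_rho, chi_5> = (1/24)[1*(8)*conj(3) + 6*(-2)*conj(-1) + 3*(0)*conj(-1) + 8*(2)*conj(0) + 6*(2)*conj(1)]
      = (1/24)[(24) + (12) + (0) + (0) + (12)] = 48/24 = 2
Dimension check: dim(rho) = sum (mult * dim) = 1*1 + 1*1 + 0*2 + 0*3 + 2*3 = 8 = chi_rho(e) = 8.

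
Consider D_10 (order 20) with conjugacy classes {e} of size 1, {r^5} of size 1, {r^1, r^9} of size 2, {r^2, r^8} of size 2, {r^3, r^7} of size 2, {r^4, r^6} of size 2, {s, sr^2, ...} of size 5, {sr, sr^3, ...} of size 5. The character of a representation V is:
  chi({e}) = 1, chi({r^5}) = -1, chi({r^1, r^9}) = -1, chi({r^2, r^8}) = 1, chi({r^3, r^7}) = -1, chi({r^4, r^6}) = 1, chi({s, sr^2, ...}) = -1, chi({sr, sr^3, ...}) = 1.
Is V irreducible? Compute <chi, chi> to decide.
Irreducible: <chi, chi> = 1.

<chi, chi> = (1/|G|) sum_C |C| * |chi(C)|^2 = (1/20)[1*|1|^2 + 1*|-1|^2 + 2*|-1|^2 + 2*|1|^2 + 2*|-1|^2 + 2*|1|^2 + 5*|-1|^2 + 5*|1|^2]
  = (1/20)[(1) + (1) + (2) + (2) + (2) + (2) + (5) + (5)] = 20/20 = 1.
A character is irreducible iff <chi, chi> = 1, so this representation is irreducible.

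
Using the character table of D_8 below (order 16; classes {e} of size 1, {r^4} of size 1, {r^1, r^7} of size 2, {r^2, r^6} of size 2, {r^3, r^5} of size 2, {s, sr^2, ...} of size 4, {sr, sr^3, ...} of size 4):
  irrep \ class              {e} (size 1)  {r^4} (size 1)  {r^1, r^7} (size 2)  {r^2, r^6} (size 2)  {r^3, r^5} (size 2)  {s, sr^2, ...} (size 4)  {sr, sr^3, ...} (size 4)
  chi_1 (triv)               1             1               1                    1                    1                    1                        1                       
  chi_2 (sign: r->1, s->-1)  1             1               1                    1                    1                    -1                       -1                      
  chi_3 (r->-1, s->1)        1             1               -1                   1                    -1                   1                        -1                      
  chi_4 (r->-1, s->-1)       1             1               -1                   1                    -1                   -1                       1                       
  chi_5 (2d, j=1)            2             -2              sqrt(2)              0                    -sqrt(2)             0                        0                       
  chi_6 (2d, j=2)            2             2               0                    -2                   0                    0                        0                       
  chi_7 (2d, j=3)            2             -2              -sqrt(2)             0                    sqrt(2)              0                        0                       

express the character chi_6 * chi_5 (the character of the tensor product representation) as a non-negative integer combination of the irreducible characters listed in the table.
chi_6 tensor chi_5 = chi_5 + chi_7 (all other irreducibles have multiplicity 0).

Derivation: The character of a tensor product is the pointwise product (chi_6 * chi_5)(C) = chi_6(C) * chi_5(C):
  {e}: (2)*(2), {r^4}: (2)*(-2), {r^1, r^7}: (0)*(sqrt(2)), {r^2, r^6}: (-2)*(0), {r^3, r^5}: (0)*(-sqrt(2)), {s, sr^2, ...}: (0)*(0), {sr, sr^3, ...}: (0)*(0)
so (chi_6 * chi_5) takes values
  {e} -> 4, {r^4} -> -4, {r^1, r^7} -> 0, {r^2, r^6} -> 0, {r^3, r^5} -> 0, {s, sr^2, ...} -> 0, {sr, sr^3, ...} -> 0.
Now take the inner product of this character with each irreducible chi from the table, <chi_6*chi_5, chi> = (1/16) sum_C |C| (chi_6*chi_5)(C) conj(chi(C)):
  <chi_6*chi_5, chi_1> = (1/16)[1*(4)*conj(1) + 1*(-4)*conj(1) + 2*(0)*conj(1) + 2*(0)*conj(1) + 2*(0)*conj(1) + 4*(0)*conj(1) + 4*(0)*conj(1)]
      = (1/16)[(4) + (-4) + (0) + (0) + (0) + (0) + (0)] = 0/16 = 0
  <chi_6*chi_5, chi_2> = (1/16)[1*(4)*conj(1) + 1*(-4)*conj(1) + 2*(0)*conj(1) + 2*(0)*conj(1) + 2*(0)*conj(1) + 4*(0)*conj(-1) + 4*(0)*conj(-1)]
      = (1/16)[(4) + (-4) + (0) + (0) + (0) + (0) + (0)] = 0/16 = 0
  <chi_6*chi_5, chi_3> = (1/16)[1*(4)*conj(1) + 1*(-4)*conj(1) + 2*(0)*conj(-1) + 2*(0)*conj(1) + 2*(0)*conj(-1) + 4*(0)*conj(1) + 4*(0)*conj(-1)]
      = (1/16)[(4) + (-4) + (0) + (0) + (0) + (0) + (0)] = 0/16 = 0
  <chi_6*chi_5, chi_4> = (1/16)[1*(4)*conj(1) + 1*(-4)*conj(1) + 2*(0)*conj(-1) + 2*(0)*conj(1) + 2*(0)*conj(-1) + 4*(0)*conj(-1) + 4*(0)*conj(1)]
      = (1/16)[(4) + (-4) + (0) + (0) + (0) + (0) + (0)] = 0/16 = 0
  <chi_6*chi_5, chi_5> = (1/16)[1*(4)*conj(2) + 1*(-4)*conj(-2) + 2*(0)*conj(sqrt(2)) + 2*(0)*conj(0) + 2*(0)*conj(-sqrt(2)) + 4*(0)*conj(0) + 4*(0)*conj(0)]
      = (1/16)[(8) + (8) + (0) + (0) + (0) + (0) + (0)] = 16/16 = 1
  <chi_6*chi_5, chi_6> = (1/16)[1*(4)*conj(2) + 1*(-4)*conj(2) + 2*(0)*conj(0) + 2*(0)*conj(-2) + 2*(0)*conj(0) + 4*(0)*conj(0) + 4*(0)*conj(0)]
      = (1/16)[(8) + (-8) + (0) + (0) + (0) + (0) + (0)] = 0/16 = 0
  <chi_6*chi_5, chi_7> = (1/16)[1*(4)*conj(2) + 1*(-4)*conj(-2) + 2*(0)*conj(-sqrt(2)) + 2*(0)*conj(0) + 2*(0)*conj(sqrt(2)) + 4*(0)*conj(0) + 4*(0)*conj(0)]
      = (1/16)[(8) + (8) + (0) + (0) + (0) + (0) + (0)] = 16/16 = 1
Hence the multiplicities are chi_5: 1, chi_7: 1. Dimension check: dim(chi_6)*dim(chi_5) = 2*2 = 4 and sum (mult * dim) = 1*2 + 1*2 = 4.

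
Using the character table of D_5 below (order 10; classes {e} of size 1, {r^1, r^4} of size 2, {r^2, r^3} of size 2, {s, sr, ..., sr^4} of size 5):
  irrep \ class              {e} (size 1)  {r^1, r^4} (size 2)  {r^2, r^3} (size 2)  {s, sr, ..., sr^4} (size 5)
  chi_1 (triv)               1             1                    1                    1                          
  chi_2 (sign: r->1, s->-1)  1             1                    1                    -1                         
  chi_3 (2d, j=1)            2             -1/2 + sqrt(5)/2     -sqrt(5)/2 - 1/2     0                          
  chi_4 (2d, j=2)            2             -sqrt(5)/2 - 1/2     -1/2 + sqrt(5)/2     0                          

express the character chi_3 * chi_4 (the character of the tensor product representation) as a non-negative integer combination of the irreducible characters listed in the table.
chi_3 tensor chi_4 = chi_3 + chi_4 (all other irreducibles have multiplicity 0).

The character of a tensor product is the pointwise product (chi_3 * chi_4)(C) = chi_3(C) * chi_4(C):
  {e}: (2)*(2), {r^1, r^4}: (-1/2 + sqrt(5)/2)*(-sqrt(5)/2 - 1/2), {r^2, r^3}: (-sqrt(5)/2 - 1/2)*(-1/2 + sqrt(5)/2), {s, sr, ..., sr^4}: (0)*(0)
so (chi_3 * chi_4) takes values
  {e} -> 4, {r^1, r^4} -> -1, {r^2, r^3} -> -1, {s, sr, ..., sr^4} -> 0.
Now take the inner product of this character with each irreducible chi from the table, <chi_3*chi_4, chi> = (1/10) sum_C |C| (chi_3*chi_4)(C) conj(chi(C)):
  <chi_3*chi_4, chi_1> = (1/10)[1*(4)*conj(1) + 2*(-1)*conj(1) + 2*(-1)*conj(1) + 5*(0)*conj(1)]
      = (1/10)[(4) + (-2) + (-2) + (0)] = 0/10 = 0
  <chi_3*chi_4, chi_2> = (1/10)[1*(4)*conj(1) + 2*(-1)*conj(1) + 2*(-1)*conj(1) + 5*(0)*conj(-1)]
      = (1/10)[(4) + (-2) + (-2) + (0)] = 0/10 = 0
  <chi_3*chi_4, chi_3> = (1/10)[1*(4)*conj(2) + 2*(-1)*conj(-1/2 + sqrt(5)/2) + 2*(-1)*conj(-sqrt(5)/2 - 1/2) + 5*(0)*conj(0)]
      = (1/10)[(8) + (1 - sqrt(5)) + (1 + sqrt(5)) + (0)] = 10/10 = 1
  <chi_3*chi_4, chi_4> = (1/10)[1*(4)*conj(2) + 2*(-1)*conj(-sqrt(5)/2 - 1/2) + 2*(-1)*conj(-1/2 + sqrt(5)/2) + 5*(0)*conj(0)]
      = (1/10)[(8) + (1 + sqrt(5)) + (1 - sqrt(5)) + (0)] = 10/10 = 1
Hence the multiplicities are chi_3: 1, chi_4: 1. Dimension check: dim(chi_3)*dim(chi_4) = 2*2 = 4 and sum (mult * dim) = 1*2 + 1*2 = 4.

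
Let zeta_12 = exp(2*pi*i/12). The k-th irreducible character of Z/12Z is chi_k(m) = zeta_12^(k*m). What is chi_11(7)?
chi_11(7) = zeta_12^77 = exp(5*I*pi/6)

Argument: chi_11(7) = zeta_12^(11*7) = zeta_12^77. Since zeta_12^12 = 1, this equals zeta_12^5 = exp(2*pi*i*5/12) = exp(5*I*pi/6).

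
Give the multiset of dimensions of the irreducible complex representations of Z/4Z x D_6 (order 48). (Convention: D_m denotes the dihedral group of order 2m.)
Dimensions: 1, 1, 1, 1, 1, 1, 1, 1, 1, 1, 1, 1, 1, 1, 1, 1, 2, 2, 2, 2, 2, 2, 2, 2

Reasoning: There are 24 irreducibles (= number of conjugacy classes). Their dimensions d_i satisfy sum d_i^2 = |G| = 48: 1 + 1 + 1 + 1 + 1 + 1 + 1 + 1 + 1 + 1 + 1 + 1 + 1 + 1 + 1 + 1 + 4 + 4 + 4 + 4 + 4 + 4 + 4 + 4 = 48. (For the product with Z/4Z: each of the 4 1-dim characters of Z/4Z tensors with each irrep of D_6, giving 4 copies of each D_6-dimension.)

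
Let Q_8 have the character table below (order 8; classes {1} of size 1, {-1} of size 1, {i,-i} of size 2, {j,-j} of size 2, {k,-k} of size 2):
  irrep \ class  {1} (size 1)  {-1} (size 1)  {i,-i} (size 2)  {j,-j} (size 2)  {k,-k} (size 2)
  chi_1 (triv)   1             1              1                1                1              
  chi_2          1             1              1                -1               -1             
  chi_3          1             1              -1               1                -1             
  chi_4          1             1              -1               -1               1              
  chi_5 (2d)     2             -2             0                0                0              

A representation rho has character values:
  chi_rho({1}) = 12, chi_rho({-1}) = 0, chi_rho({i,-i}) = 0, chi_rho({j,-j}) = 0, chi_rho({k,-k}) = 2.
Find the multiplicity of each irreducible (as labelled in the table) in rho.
Multiplicities: chi_1: 2, chi_2: 1, chi_3: 1, chi_4: 2, chi_5: 3.

Explanation: Use <chi_rho, chi> = (1/|G|) sum_C |C| * chi_rho(C) * conj(chi(C)) with |G| = 8 for each irreducible chi in the table:
  <chi_rho, chi_1> = (1/8)[1*(12)*conj(1) + 1*(0)*conj(1) + 2*(0)*conj(1) + 2*(0)*conj(1) + 2*(2)*conj(1)]
      = (1/8)[(12) + (0) + (0) + (0) + (4)] = 16/8 = 2
  <chi_rho, chi_2> = (1/8)[1*(12)*conj(1) + 1*(0)*conj(1) + 2*(0)*conj(1) + 2*(0)*conj(-1) + 2*(2)*conj(-1)]
      = (1/8)[(12) + (0) + (0) + (0) + (-4)] = 8/8 = 1
  <chi_rho, chi_3> = (1/8)[1*(12)*conj(1) + 1*(0)*conj(1) + 2*(0)*conj(-1) + 2*(0)*conj(1) + 2*(2)*conj(-1)]
      = (1/8)[(12) + (0) + (0) + (0) + (-4)] = 8/8 = 1
  <chi_rho, chi_4> = (1/8)[1*(12)*conj(1) + 1*(0)*conj(1) + 2*(0)*conj(-1) + 2*(0)*conj(-1) + 2*(2)*conj(1)]
      = (1/8)[(12) + (0) + (0) + (0) + (4)] = 16/8 = 2
  <chi_rho, chi_5> = (1/8)[1*(12)*conj(2) + 1*(0)*conj(-2) + 2*(0)*conj(0) + 2*(0)*conj(0) + 2*(2)*conj(0)]
      = (1/8)[(24) + (0) + (0) + (0) + (0)] = 24/8 = 3
Dimension check: dim(rho) = sum (mult * dim) = 2*1 + 1*1 + 1*1 + 2*1 + 3*2 = 12 = chi_rho(e) = 12.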